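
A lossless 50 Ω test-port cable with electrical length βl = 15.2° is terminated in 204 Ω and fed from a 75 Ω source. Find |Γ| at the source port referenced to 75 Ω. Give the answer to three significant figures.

tan(βl) = 0.272
Z_in = Z_0·(Z_L + jZ_0·tanβl)/(Z_0 + jZ_L·tanβl) = 98.3 − j95.4 Ω
Γ_s = (Z_in − Z_s)/(Z_in + Z_s) = (23.3 − j95.4)/(173 − j95.4), |Γ_s| = 0.496

|Γ| ≈ 0.496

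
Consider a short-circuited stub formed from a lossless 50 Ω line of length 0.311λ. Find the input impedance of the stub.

βl = 2π × 0.311 = 112°
tan(βl) = -2.48
For a short-circuited stub, Z_in = jZ_0·tan(βl)

Z_in ≈ −j124 Ω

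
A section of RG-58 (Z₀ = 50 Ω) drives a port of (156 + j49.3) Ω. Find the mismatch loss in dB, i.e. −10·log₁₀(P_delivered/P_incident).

mismatch loss ≈ 1.58 dB

Γ = (106 + j49.3)/(206 + j49.3), |Γ| = 0.552
|Γ|² = 0.305, so P_del/P_inc = 1 − |Γ|² = 0.695
ML = −10·log₁₀(1 − |Γ|²)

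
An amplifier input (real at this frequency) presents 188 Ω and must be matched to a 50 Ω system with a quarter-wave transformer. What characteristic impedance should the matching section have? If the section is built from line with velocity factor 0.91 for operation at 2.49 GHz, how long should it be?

Z_qwt = √(Z_0·R_L) = √(50 × 188) = √9400
λ = 0.91·c/f = 0.11 m, so l = λ/4 = 0.0274 m

Z_qwt ≈ 97 Ω; length ≈ 2.74 cm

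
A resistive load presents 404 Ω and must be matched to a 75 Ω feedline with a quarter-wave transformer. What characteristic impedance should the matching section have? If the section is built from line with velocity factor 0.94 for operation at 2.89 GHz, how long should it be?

Z_qwt ≈ 174 Ω; length ≈ 2.44 cm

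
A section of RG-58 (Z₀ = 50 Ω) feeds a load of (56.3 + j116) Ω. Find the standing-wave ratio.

VSWR ≈ 6.64

Γ = (Z_L − Z_0)/(Z_L + Z_0) = (6.3 + j116)/(106.3 + j116)
|Γ| = 116/157 = 0.738
VSWR = (1 + |Γ|)/(1 − |Γ|) = 1.74/0.262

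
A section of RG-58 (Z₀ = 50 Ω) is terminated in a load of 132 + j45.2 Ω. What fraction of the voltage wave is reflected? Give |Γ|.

Γ = (Z_L − Z_0)/(Z_L + Z_0) = (82 + j45.2)/(182 + j45.2)
|Γ| = 93.6/188

|Γ| ≈ 0.499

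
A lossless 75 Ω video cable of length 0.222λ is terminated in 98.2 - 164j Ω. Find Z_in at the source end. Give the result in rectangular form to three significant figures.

Z_in ≈ 13.9 + j11.7 Ω

βl = 2π × 0.222 = 79.9°
tan(βl) = tan(79.9°) = 5.63
Z_in = Z_0·(Z_L + jZ_0·tanβl)/(Z_0 + jZ_L·tanβl)
     = 75·(98.2 + j258)/(998 + j552)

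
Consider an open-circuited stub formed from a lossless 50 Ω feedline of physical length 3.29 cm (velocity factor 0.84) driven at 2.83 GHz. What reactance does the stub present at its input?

X_in ≈ 46.6 Ω (inductive)

λ = v/f = 0.84·c / 2.83 GHz = 0.089 m
βl = 2π·l/λ = 2π × 0.369 = 133°
tan(βl) = -1.07
For an open-circuited stub, Z_in = −jZ_0·cot(βl) = −jZ_0/tan(βl)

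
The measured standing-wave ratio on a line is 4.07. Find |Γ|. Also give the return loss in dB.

|Γ| = (S − 1)/(S + 1) = (4.07 − 1)/(4.07 + 1) = 3.07/5.07
RL = −20·log₁₀|Γ| = −20·log₁₀(0.606)

|Γ| ≈ 0.606; return loss ≈ 4.36 dB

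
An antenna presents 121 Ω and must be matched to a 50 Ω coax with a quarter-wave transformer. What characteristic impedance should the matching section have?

Z_qwt ≈ 77.8 Ω

Z_qwt = √(Z_0·R_L) = √(50 × 121) = √6050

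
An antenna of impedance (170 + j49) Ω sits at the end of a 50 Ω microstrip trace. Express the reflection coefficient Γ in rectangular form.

Γ ≈ 0.567 + j0.0965

Γ = (Z_L − Z_0)/(Z_L + Z_0) = (120 + j49)/(220 + j49)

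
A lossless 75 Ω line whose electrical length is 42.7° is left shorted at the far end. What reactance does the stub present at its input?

X_in ≈ 69.2 Ω (inductive)

tan(βl) = 0.923
For a shorted stub, Z_in = jZ_0·tan(βl)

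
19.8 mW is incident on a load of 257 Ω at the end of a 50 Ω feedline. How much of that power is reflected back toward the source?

Γ = (257 − 50)/(257 + 50) = 0.674
|Γ|² = 0.455
P_refl = |Γ|²·P_inc = 9 mW, P_del = (1 − |Γ|²)·P_inc = 10.8 mW

P_reflected ≈ 9 mW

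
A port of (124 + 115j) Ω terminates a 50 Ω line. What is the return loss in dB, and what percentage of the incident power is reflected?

RL ≈ 3.67 dB; 43% of incident power reflected

Γ = (74 + j115)/(174 + j115), |Γ| = 0.656
RL = −20·log₁₀(0.656) = 3.67 dB
P_refl/P_inc = |Γ|² = 0.43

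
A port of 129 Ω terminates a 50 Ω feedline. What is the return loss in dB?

RL ≈ 7.1 dB

Γ = (129 − 50)/(129 + 50) = 0.441
RL = −20·log₁₀|Γ| = −20·log₁₀(0.441)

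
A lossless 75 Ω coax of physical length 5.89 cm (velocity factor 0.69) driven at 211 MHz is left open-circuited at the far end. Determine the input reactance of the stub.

X_in ≈ -189 Ω (capacitive)

λ = v/f = 0.69·c / 211 MHz = 0.981 m
βl = 2π·l/λ = 2π × 0.06 = 21.6°
tan(βl) = 0.396
For an open-circuited stub, Z_in = −jZ_0·cot(βl) = −jZ_0/tan(βl)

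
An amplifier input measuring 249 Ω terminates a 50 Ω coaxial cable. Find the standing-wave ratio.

For a purely resistive load, VSWR = R_L/Z_0 or Z_0/R_L (whichever > 1) = 249/50

VSWR ≈ 4.98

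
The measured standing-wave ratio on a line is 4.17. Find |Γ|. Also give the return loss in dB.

|Γ| ≈ 0.613; return loss ≈ 4.25 dB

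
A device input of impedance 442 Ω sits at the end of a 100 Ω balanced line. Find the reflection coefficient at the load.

Γ = (Z_L − Z_0)/(Z_L + Z_0) = (442 − 100)/(442 + 100) = 342/542

Γ = 0.631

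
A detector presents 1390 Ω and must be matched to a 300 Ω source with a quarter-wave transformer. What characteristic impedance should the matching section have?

Z_qwt ≈ 646 Ω

Z_qwt = √(Z_0·R_L) = √(300 × 1390) = √417000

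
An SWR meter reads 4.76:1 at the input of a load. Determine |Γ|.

|Γ| ≈ 0.653

|Γ| = (S − 1)/(S + 1) = (4.76 − 1)/(4.76 + 1) = 3.76/5.76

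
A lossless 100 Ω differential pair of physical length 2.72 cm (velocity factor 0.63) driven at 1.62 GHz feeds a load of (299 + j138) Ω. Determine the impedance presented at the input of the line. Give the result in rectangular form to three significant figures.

Z_in ≈ 28.6 − j22.8 Ω

λ = v/f = 0.63·c / 1.62 GHz = 0.117 m
βl = 2π·l/λ = 2π × 0.233 = 83.9°
tan(βl) = tan(83.9°) = 9.41
Z_in = Z_0·(Z_L + jZ_0·tanβl)/(Z_0 + jZ_L·tanβl)
     = 100·(299 + j1080)/(-1200 + j2810)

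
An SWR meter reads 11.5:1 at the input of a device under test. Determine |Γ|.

|Γ| = (S − 1)/(S + 1) = (11.5 − 1)/(11.5 + 1) = 10.5/12.5

|Γ| ≈ 0.84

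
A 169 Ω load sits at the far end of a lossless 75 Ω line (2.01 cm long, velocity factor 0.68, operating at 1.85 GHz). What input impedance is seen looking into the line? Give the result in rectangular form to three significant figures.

λ = v/f = 0.68·c / 1.85 GHz = 0.11 m
βl = 2π·l/λ = 2π × 0.182 = 65.6°
tan(βl) = tan(65.6°) = 2.21
Z_in = Z_0·(Z_L + jZ_0·tanβl)/(Z_0 + jZ_L·tanβl)
     = 75·(169 + j165)/(75 + j373)

Z_in ≈ 38.6 − j26.2 Ω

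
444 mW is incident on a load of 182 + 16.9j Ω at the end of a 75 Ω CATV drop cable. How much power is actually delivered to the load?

|Γ| = |(107 + j16.9)/(257 + j16.9)| = 0.421
|Γ|² = 0.177
P_refl = |Γ|²·P_inc = 78.5 mW, P_del = (1 − |Γ|²)·P_inc = 365 mW

P_delivered ≈ 365 mW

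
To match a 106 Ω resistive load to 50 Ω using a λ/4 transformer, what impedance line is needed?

Z_qwt = √(Z_0·R_L) = √(50 × 106) = √5300

Z_qwt ≈ 72.8 Ω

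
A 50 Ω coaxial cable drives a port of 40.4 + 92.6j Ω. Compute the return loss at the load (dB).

RL ≈ 2.86 dB

Γ = (-9.6 + j92.6)/(90.4 + j92.6), |Γ| = 0.719
RL = −20·log₁₀|Γ| = −20·log₁₀(0.719)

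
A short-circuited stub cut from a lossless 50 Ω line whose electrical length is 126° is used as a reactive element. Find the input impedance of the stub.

tan(βl) = -1.38
For a short-circuited stub, Z_in = jZ_0·tan(βl)

Z_in ≈ −j68.8 Ω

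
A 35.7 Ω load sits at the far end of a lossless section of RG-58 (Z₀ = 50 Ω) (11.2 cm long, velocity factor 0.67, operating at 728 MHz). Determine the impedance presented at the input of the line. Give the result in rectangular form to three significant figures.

Z_in ≈ 42.1 − j13.4 Ω

λ = v/f = 0.67·c / 728 MHz = 0.276 m
βl = 2π·l/λ = 2π × 0.406 = 146°
tan(βl) = tan(146°) = -0.674
Z_in = Z_0·(Z_L + jZ_0·tanβl)/(Z_0 + jZ_L·tanβl)
     = 50·(35.7 − j33.7)/(50 − j24)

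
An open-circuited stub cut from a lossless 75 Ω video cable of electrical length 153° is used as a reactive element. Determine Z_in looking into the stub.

Z_in ≈ +j147 Ω

tan(βl) = -0.51
For an open-circuited stub, Z_in = −jZ_0·cot(βl) = −jZ_0/tan(βl)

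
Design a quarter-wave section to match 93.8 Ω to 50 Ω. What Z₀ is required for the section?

Z_qwt ≈ 68.5 Ω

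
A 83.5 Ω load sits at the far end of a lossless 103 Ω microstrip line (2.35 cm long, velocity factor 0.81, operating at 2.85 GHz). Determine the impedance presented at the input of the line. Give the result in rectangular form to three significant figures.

Z_in ≈ 125 − j8.39 Ω

λ = v/f = 0.81·c / 2.85 GHz = 0.0853 m
βl = 2π·l/λ = 2π × 0.276 = 99.2°
tan(βl) = tan(99.2°) = -6.16
Z_in = Z_0·(Z_L + jZ_0·tanβl)/(Z_0 + jZ_L·tanβl)
     = 103·(83.5 − j634)/(103 − j514)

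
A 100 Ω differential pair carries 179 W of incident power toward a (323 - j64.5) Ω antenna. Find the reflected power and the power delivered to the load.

|Γ| = |(223 − j64.5)/(423 − j64.5)| = 0.543
|Γ|² = 0.294
P_refl = |Γ|²·P_inc = 52.7 W, P_del = (1 − |Γ|²)·P_inc = 126 W

P_reflected ≈ 52.7 W; P_delivered ≈ 126 W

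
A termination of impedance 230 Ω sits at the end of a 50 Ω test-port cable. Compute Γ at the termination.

Γ = 0.643

Γ = (Z_L − Z_0)/(Z_L + Z_0) = (230 − 50)/(230 + 50) = 180/280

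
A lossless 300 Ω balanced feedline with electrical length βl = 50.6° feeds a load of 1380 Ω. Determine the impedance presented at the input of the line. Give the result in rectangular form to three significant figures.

Z_in ≈ 106 − j228 Ω

tan(βl) = tan(50.6°) = 1.22
Z_in = Z_0·(Z_L + jZ_0·tanβl)/(Z_0 + jZ_L·tanβl)
     = 300·(1380 + j365)/(300 + j1680)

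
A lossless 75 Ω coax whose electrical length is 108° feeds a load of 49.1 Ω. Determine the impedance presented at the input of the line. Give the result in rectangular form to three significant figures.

tan(βl) = tan(108°) = -3.08
Z_in = Z_0·(Z_L + jZ_0·tanβl)/(Z_0 + jZ_L·tanβl)
     = 75·(49.1 − j231)/(75 − j151)

Z_in ≈ 102 − j26.1 Ω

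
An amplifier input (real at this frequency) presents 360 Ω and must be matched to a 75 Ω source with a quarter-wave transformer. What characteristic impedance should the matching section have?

Z_qwt ≈ 164 Ω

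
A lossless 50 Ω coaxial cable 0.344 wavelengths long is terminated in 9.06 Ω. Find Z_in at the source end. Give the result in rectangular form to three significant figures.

βl = 2π × 0.344 = 124°
tan(βl) = tan(124°) = -1.49
Z_in = Z_0·(Z_L + jZ_0·tanβl)/(Z_0 + jZ_L·tanβl)
     = 50·(9.06 − j74.6)/(50 − j13.5)

Z_in ≈ 27.2 − j67.2 Ω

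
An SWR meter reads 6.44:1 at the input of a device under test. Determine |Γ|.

|Γ| = (S − 1)/(S + 1) = (6.44 − 1)/(6.44 + 1) = 5.44/7.44

|Γ| ≈ 0.731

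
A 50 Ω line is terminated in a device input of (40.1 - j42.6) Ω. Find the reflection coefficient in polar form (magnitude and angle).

Γ ≈ 0.439 ∠ -77.8°

Γ = (Z_L − Z_0)/(Z_L + Z_0) = (-9.9 − j42.6)/(90.1 − j42.6)
|Γ| = 43.7/99.7 = 0.439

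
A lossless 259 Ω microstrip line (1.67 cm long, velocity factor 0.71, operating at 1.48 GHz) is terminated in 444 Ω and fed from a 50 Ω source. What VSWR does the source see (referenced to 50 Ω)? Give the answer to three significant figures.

VSWR ≈ 6.33

λ = v/f = 0.71·c / 1.48 GHz = 0.144 m
βl = 2π·l/λ = 2π × 0.116 = 41.8°
tan(βl) = 0.893
Z_in = Z_0·(Z_L + jZ_0·tanβl)/(Z_0 + jZ_L·tanβl) = 239 − j134 Ω
Γ_s = (Z_in − Z_s)/(Z_in + Z_s) = (189 − j134)/(289 − j134), |Γ_s| = 0.727
VSWR = (1 + |Γ_s|)/(1 − |Γ_s|)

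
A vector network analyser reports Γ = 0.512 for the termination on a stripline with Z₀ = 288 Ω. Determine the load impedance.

Z_L = Z_0·(1 + Γ)/(1 − Γ) = 288·(1.51)/(0.488)

Z_L ≈ 892 Ω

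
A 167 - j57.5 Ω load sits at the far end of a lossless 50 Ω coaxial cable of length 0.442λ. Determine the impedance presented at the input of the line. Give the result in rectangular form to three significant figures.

Z_in ≈ 98.7 + j87.6 Ω

βl = 2π × 0.442 = 159°
tan(βl) = tan(159°) = -0.381
Z_in = Z_0·(Z_L + jZ_0·tanβl)/(Z_0 + jZ_L·tanβl)
     = 50·(167 − j76.6)/(28.1 − j63.7)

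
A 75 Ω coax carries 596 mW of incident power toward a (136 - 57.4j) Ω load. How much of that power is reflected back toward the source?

P_reflected ≈ 87.4 mW

|Γ| = |(61 − j57.4)/(211 − j57.4)| = 0.383
|Γ|² = 0.147
P_refl = |Γ|²·P_inc = 87.4 mW, P_del = (1 − |Γ|²)·P_inc = 509 mW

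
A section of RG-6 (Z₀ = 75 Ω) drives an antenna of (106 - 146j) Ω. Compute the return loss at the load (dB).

Γ = (31 − j146)/(181 − j146), |Γ| = 0.642
RL = −20·log₁₀|Γ| = −20·log₁₀(0.642)

RL ≈ 3.85 dB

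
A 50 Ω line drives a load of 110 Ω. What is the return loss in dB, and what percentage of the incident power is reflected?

Γ = (110 − 50)/(110 + 50) = 0.375
RL = −20·log₁₀(0.375) = 8.52 dB
P_refl/P_inc = |Γ|² = 0.141

RL ≈ 8.52 dB; 14.1% of incident power reflected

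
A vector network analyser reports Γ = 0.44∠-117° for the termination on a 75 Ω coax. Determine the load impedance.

Z_L ≈ 38 − j36.9 Ω

Z_L = Z_0·(1 + Γ)/(1 − Γ) = 75·(0.8 − j0.392)/(1.2 + j0.392)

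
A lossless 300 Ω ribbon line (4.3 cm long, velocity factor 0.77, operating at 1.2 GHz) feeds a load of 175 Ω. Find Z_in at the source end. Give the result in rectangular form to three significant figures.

λ = v/f = 0.77·c / 1.2 GHz = 0.193 m
βl = 2π·l/λ = 2π × 0.223 = 80.4°
tan(βl) = tan(80.4°) = 5.92
Z_in = Z_0·(Z_L + jZ_0·tanβl)/(Z_0 + jZ_L·tanβl)
     = 300·(175 + j1780)/(300 + j1040)

Z_in ≈ 488 + j90.6 Ω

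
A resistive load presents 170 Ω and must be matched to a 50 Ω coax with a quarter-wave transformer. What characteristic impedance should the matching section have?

Z_qwt = √(Z_0·R_L) = √(50 × 170) = √8500

Z_qwt ≈ 92.2 Ω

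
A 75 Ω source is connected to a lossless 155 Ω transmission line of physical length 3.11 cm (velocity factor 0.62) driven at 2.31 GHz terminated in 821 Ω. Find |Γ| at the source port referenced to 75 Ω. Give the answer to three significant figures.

λ = v/f = 0.62·c / 2.31 GHz = 0.0805 m
βl = 2π·l/λ = 2π × 0.386 = 139°
tan(βl) = -0.868
Z_in = Z_0·(Z_L + jZ_0·tanβl)/(Z_0 + jZ_L·tanβl) = 65 + j164 Ω
Γ_s = (Z_in − Z_s)/(Z_in + Z_s) = (-9.96 + j164)/(140 + j164), |Γ_s| = 0.763

|Γ| ≈ 0.763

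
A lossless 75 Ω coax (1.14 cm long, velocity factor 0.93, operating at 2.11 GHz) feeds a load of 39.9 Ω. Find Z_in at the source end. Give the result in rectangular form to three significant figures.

Z_in ≈ 49.3 + j29.4 Ω

λ = v/f = 0.93·c / 2.11 GHz = 0.132 m
βl = 2π·l/λ = 2π × 0.0862 = 31°
tan(βl) = tan(31°) = 0.602
Z_in = Z_0·(Z_L + jZ_0·tanβl)/(Z_0 + jZ_L·tanβl)
     = 75·(39.9 + j45.1)/(75 + j24)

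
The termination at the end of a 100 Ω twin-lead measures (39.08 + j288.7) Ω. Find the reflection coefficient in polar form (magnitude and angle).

Γ ≈ 0.921 ∠ 37.6°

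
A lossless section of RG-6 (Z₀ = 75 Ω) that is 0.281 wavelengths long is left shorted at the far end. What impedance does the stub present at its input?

βl = 2π × 0.281 = 101°
tan(βl) = -5.07
For a shorted stub, Z_in = jZ_0·tan(βl)

Z_in ≈ −j380 Ω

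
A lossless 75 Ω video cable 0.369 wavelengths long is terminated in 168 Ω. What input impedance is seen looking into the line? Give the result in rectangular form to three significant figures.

βl = 2π × 0.369 = 133°
tan(βl) = tan(133°) = -1.08
Z_in = Z_0·(Z_L + jZ_0·tanβl)/(Z_0 + jZ_L·tanβl)
     = 75·(168 − j80.9)/(75 − j181)

Z_in ≈ 53.2 + j47.5 Ω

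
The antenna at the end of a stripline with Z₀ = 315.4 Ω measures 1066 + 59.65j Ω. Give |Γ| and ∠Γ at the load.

Γ ≈ 0.545 ∠ 2.07°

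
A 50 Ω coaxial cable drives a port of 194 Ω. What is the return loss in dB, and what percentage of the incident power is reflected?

Γ = (194 − 50)/(194 + 50) = 0.59
RL = −20·log₁₀(0.59) = 4.58 dB
P_refl/P_inc = |Γ|² = 0.348

RL ≈ 4.58 dB; 34.8% of incident power reflected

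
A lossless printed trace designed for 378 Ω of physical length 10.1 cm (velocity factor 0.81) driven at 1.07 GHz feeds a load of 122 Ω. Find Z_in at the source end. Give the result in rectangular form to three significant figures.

λ = v/f = 0.81·c / 1.07 GHz = 0.227 m
βl = 2π·l/λ = 2π × 0.445 = 160°
tan(βl) = tan(160°) = -0.362
Z_in = Z_0·(Z_L + jZ_0·tanβl)/(Z_0 + jZ_L·tanβl)
     = 378·(122 − j137)/(378 − j44.2)

Z_in ≈ 136 − j121 Ω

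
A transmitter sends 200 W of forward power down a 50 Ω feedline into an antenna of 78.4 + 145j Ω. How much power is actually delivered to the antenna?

P_delivered ≈ 83.6 W

|Γ| = |(28.4 + j145)/(128.4 + j145)| = 0.763
|Γ|² = 0.582
P_refl = |Γ|²·P_inc = 116 W, P_del = (1 − |Γ|²)·P_inc = 83.6 W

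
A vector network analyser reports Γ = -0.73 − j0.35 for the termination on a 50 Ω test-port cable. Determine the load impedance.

Z_L = Z_0·(1 + Γ)/(1 − Γ) = 50·(0.27 − j0.35)/(1.73 + j0.35)

Z_L ≈ 5.53 − j11.2 Ω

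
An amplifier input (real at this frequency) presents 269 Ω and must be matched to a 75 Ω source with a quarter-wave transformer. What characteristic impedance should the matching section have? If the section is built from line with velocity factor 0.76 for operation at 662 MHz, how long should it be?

Z_qwt ≈ 142 Ω; length ≈ 8.61 cm

Z_qwt = √(Z_0·R_L) = √(75 × 269) = √20180
λ = 0.76·c/f = 0.344 m, so l = λ/4 = 0.0861 m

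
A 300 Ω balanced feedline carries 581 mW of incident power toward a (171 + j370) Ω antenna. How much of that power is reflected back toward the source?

|Γ| = |(-129 + j370)/(471 + j370)| = 0.654
|Γ|² = 0.428
P_refl = |Γ|²·P_inc = 249 mW, P_del = (1 − |Γ|²)·P_inc = 332 mW

P_reflected ≈ 249 mW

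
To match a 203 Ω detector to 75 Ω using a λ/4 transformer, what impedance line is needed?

Z_qwt = √(Z_0·R_L) = √(75 × 203) = √15220

Z_qwt ≈ 123 Ω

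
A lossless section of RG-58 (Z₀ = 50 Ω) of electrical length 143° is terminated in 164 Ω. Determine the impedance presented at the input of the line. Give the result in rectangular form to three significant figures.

Z_in ≈ 36.2 + j51.7 Ω

tan(βl) = tan(143°) = -0.754
Z_in = Z_0·(Z_L + jZ_0·tanβl)/(Z_0 + jZ_L·tanβl)
     = 50·(164 − j37.7)/(50 − j124)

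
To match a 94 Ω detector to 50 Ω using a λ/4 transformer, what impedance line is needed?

Z_qwt ≈ 68.6 Ω

Z_qwt = √(Z_0·R_L) = √(50 × 94) = √4700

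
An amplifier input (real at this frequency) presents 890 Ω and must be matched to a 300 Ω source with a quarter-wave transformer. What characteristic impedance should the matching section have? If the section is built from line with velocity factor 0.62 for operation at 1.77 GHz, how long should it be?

Z_qwt ≈ 517 Ω; length ≈ 2.63 cm

Z_qwt = √(Z_0·R_L) = √(300 × 890) = √267000
λ = 0.62·c/f = 0.105 m, so l = λ/4 = 0.0263 m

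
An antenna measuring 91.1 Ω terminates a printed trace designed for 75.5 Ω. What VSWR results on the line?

Γ = (91.1 − 75.5)/(91.1 + 75.5) = 0.0936
VSWR = (1 + 0.0936)/(1 − 0.0936)

VSWR ≈ 1.21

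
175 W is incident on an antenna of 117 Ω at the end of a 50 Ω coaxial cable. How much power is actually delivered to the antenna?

P_delivered ≈ 147 W

Γ = (117 − 50)/(117 + 50) = 0.401
|Γ|² = 0.161
P_refl = |Γ|²·P_inc = 28.2 W, P_del = (1 − |Γ|²)·P_inc = 147 W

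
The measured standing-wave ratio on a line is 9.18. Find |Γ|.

|Γ| ≈ 0.804

|Γ| = (S − 1)/(S + 1) = (9.18 − 1)/(9.18 + 1) = 8.18/10.2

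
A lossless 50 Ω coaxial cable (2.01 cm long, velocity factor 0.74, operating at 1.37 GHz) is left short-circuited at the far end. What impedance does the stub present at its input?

λ = v/f = 0.74·c / 1.37 GHz = 0.162 m
βl = 2π·l/λ = 2π × 0.124 = 44.7°
tan(βl) = 0.988
For a short-circuited stub, Z_in = jZ_0·tan(βl)

Z_in ≈ +j49.4 Ω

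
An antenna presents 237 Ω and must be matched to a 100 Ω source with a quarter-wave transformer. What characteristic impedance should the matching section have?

Z_qwt ≈ 154 Ω

Z_qwt = √(Z_0·R_L) = √(100 × 237) = √23700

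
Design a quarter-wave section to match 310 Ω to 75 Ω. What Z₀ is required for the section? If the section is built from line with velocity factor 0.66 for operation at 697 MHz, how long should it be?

Z_qwt ≈ 152 Ω; length ≈ 7.1 cm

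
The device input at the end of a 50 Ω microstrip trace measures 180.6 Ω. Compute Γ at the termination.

Γ = (Z_L − Z_0)/(Z_L + Z_0) = (180.6 − 50)/(180.6 + 50) = 130.6/230.6

Γ = 0.566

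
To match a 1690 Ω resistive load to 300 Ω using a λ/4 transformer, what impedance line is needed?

Z_qwt = √(Z_0·R_L) = √(300 × 1690) = √507000

Z_qwt ≈ 712 Ω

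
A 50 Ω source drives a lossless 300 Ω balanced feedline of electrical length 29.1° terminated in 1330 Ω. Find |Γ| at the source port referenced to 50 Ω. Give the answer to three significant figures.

tan(βl) = 0.557
Z_in = Z_0·(Z_L + jZ_0·tanβl)/(Z_0 + jZ_L·tanβl) = 246 − j439 Ω
Γ_s = (Z_in − Z_s)/(Z_in + Z_s) = (196 − j439)/(296 − j439), |Γ_s| = 0.908

|Γ| ≈ 0.908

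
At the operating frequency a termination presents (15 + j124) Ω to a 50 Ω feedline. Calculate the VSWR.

VSWR ≈ 24.1

Γ = (Z_L − Z_0)/(Z_L + Z_0) = (-35 + j124)/(65 + j124)
|Γ| = 129/140 = 0.92
VSWR = (1 + |Γ|)/(1 − |Γ|) = 1.92/0.0797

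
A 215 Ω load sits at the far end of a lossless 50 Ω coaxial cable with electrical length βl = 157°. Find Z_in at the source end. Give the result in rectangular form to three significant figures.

tan(βl) = tan(157°) = -0.424
Z_in = Z_0·(Z_L + jZ_0·tanβl)/(Z_0 + jZ_L·tanβl)
     = 50·(215 − j21.2)/(50 − j91.3)

Z_in ≈ 58.6 + j85.7 Ω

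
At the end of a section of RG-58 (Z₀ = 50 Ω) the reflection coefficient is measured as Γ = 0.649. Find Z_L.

Z_L ≈ 235 Ω

Z_L = Z_0·(1 + Γ)/(1 − Γ) = 50·(1.65)/(0.351)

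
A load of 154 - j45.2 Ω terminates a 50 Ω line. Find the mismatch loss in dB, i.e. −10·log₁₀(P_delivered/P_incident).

Γ = (104 − j45.2)/(204 − j45.2), |Γ| = 0.543
|Γ|² = 0.295, so P_del/P_inc = 1 − |Γ|² = 0.705
ML = −10·log₁₀(1 − |Γ|²)

mismatch loss ≈ 1.52 dB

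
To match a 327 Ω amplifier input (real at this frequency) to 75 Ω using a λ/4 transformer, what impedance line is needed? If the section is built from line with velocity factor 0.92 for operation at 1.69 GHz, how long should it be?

Z_qwt = √(Z_0·R_L) = √(75 × 327) = √24520
λ = 0.92·c/f = 0.163 m, so l = λ/4 = 0.0408 m

Z_qwt ≈ 157 Ω; length ≈ 4.08 cm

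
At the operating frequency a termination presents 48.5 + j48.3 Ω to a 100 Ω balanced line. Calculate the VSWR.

Γ = (Z_L − Z_0)/(Z_L + Z_0) = (-51.5 + j48.3)/(148.5 + j48.3)
|Γ| = 70.6/156 = 0.452
VSWR = (1 + |Γ|)/(1 − |Γ|) = 1.45/0.548

VSWR ≈ 2.65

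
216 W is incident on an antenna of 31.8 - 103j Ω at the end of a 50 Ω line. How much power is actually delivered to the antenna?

P_delivered ≈ 79.4 W

|Γ| = |(-18.2 − j103)/(81.8 − j103)| = 0.795
|Γ|² = 0.632
P_refl = |Γ|²·P_inc = 137 W, P_del = (1 − |Γ|²)·P_inc = 79.4 W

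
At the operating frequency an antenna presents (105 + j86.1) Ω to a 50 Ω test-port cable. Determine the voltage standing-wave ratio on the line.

Γ = (Z_L − Z_0)/(Z_L + Z_0) = (55 + j86.1)/(155 + j86.1)
|Γ| = 102/177 = 0.576
VSWR = (1 + |Γ|)/(1 − |Γ|) = 1.58/0.424

VSWR ≈ 3.72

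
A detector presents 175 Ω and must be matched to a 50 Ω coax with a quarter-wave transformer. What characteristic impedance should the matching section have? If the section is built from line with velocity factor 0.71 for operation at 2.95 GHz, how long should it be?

Z_qwt = √(Z_0·R_L) = √(50 × 175) = √8750
λ = 0.71·c/f = 0.0722 m, so l = λ/4 = 0.0181 m

Z_qwt ≈ 93.5 Ω; length ≈ 1.81 cm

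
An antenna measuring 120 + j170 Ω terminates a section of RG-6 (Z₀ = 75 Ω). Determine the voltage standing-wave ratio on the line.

Γ = (Z_L − Z_0)/(Z_L + Z_0) = (45 + j170)/(195 + j170)
|Γ| = 176/259 = 0.68
VSWR = (1 + |Γ|)/(1 − |Γ|) = 1.68/0.32

VSWR ≈ 5.25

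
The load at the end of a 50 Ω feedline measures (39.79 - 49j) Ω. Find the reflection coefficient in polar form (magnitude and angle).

Γ ≈ 0.489 ∠ -73.1°

Γ = (Z_L − Z_0)/(Z_L + Z_0) = (-10.21 − j49)/(89.79 − j49)
|Γ| = 50.1/102 = 0.489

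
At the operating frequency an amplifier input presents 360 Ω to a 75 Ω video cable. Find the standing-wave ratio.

VSWR ≈ 4.8

Γ = (360 − 75)/(360 + 75) = 0.655
VSWR = (1 + 0.655)/(1 − 0.655)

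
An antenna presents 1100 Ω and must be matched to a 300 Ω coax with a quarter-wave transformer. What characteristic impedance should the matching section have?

Z_qwt ≈ 574 Ω

Z_qwt = √(Z_0·R_L) = √(300 × 1100) = √330000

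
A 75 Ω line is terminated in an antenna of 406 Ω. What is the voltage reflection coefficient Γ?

Γ = 0.688

Γ = (Z_L − Z_0)/(Z_L + Z_0) = (406 − 75)/(406 + 75) = 331/481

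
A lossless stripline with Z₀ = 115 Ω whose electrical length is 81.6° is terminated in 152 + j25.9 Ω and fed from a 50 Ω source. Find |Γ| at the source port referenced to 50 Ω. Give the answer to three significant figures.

|Γ| ≈ 0.317

tan(βl) = 6.77
Z_in = Z_0·(Z_L + jZ_0·tanβl)/(Z_0 + jZ_L·tanβl) = 88.6 − j22.2 Ω
Γ_s = (Z_in − Z_s)/(Z_in + Z_s) = (38.6 − j22.2)/(139 − j22.2), |Γ_s| = 0.317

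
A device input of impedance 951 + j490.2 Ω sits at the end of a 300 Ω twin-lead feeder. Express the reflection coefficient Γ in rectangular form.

Γ ≈ 0.584 + j0.163

Γ = (Z_L − Z_0)/(Z_L + Z_0) = (651 + j490.2)/(1251 + j490.2)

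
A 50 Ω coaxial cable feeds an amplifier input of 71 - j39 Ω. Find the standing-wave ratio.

Γ = (Z_L − Z_0)/(Z_L + Z_0) = (21 − j39)/(121 − j39)
|Γ| = 44.3/127 = 0.348
VSWR = (1 + |Γ|)/(1 − |Γ|) = 1.35/0.652

VSWR ≈ 2.07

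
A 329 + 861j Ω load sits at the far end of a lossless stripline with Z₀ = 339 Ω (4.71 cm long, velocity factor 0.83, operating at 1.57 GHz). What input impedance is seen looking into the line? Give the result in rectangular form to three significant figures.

Z_in ≈ 39.8 − j13.6 Ω

λ = v/f = 0.83·c / 1.57 GHz = 0.159 m
βl = 2π·l/λ = 2π × 0.297 = 107°
tan(βl) = tan(107°) = -3.29
Z_in = Z_0·(Z_L + jZ_0·tanβl)/(Z_0 + jZ_L·tanβl)
     = 339·(329 − j254)/(3170 − j1080)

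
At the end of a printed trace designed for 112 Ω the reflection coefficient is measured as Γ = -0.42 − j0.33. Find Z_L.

Z_L = Z_0·(1 + Γ)/(1 − Γ) = 112·(0.58 − j0.33)/(1.42 + j0.33)

Z_L ≈ 37.7 − j34.8 Ω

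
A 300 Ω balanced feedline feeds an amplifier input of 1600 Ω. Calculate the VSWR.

VSWR ≈ 5.33

Γ = (1600 − 300)/(1600 + 300) = 0.684
VSWR = (1 + 0.684)/(1 − 0.684)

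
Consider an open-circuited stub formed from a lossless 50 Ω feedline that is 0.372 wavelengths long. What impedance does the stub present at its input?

βl = 2π × 0.372 = 134°
tan(βl) = -1.04
For an open-circuited stub, Z_in = −jZ_0·cot(βl) = −jZ_0/tan(βl)

Z_in ≈ +j48.1 Ω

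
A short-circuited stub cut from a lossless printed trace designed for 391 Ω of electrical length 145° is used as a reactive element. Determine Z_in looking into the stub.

tan(βl) = -0.7
For a short-circuited stub, Z_in = jZ_0·tan(βl)

Z_in ≈ −j274 Ω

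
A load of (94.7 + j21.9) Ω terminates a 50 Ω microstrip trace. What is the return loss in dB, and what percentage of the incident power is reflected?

Γ = (44.7 + j21.9)/(144.7 + j21.9), |Γ| = 0.34
RL = −20·log₁₀(0.34) = 9.37 dB
P_refl/P_inc = |Γ|² = 0.116

RL ≈ 9.37 dB; 11.6% of incident power reflected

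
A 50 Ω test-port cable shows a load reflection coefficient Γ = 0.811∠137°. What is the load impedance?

Z_L ≈ 6.02 + j19.4 Ω

Z_L = Z_0·(1 + Γ)/(1 − Γ) = 50·(0.407 + j0.553)/(1.59 − j0.553)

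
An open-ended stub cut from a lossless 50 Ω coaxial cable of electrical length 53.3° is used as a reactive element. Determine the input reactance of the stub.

X_in ≈ -37.3 Ω (capacitive)

tan(βl) = 1.34
For an open-ended stub, Z_in = −jZ_0·cot(βl) = −jZ_0/tan(βl)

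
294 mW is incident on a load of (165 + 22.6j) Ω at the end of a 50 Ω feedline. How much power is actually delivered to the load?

|Γ| = |(115 + j22.6)/(215 + j22.6)| = 0.542
|Γ|² = 0.294
P_refl = |Γ|²·P_inc = 86.4 mW, P_del = (1 − |Γ|²)·P_inc = 208 mW

P_delivered ≈ 208 mW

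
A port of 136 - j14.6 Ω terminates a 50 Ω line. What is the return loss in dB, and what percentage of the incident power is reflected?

Γ = (86 − j14.6)/(186 − j14.6), |Γ| = 0.468
RL = −20·log₁₀(0.468) = 6.6 dB
P_refl/P_inc = |Γ|² = 0.219

RL ≈ 6.6 dB; 21.9% of incident power reflected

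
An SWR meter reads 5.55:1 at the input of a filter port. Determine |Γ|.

|Γ| = (S − 1)/(S + 1) = (5.55 − 1)/(5.55 + 1) = 4.55/6.55

|Γ| ≈ 0.695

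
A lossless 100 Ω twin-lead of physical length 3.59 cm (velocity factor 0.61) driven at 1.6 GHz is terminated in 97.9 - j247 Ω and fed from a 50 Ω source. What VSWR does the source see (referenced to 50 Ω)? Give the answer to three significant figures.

VSWR ≈ 9.68

λ = v/f = 0.61·c / 1.6 GHz = 0.114 m
βl = 2π·l/λ = 2π × 0.314 = 113°
tan(βl) = -2.36
Z_in = Z_0·(Z_L + jZ_0·tanβl)/(Z_0 + jZ_L·tanβl) = 22.5 + j89.4 Ω
Γ_s = (Z_in − Z_s)/(Z_in + Z_s) = (-27.5 + j89.4)/(72.5 + j89.4), |Γ_s| = 0.813
VSWR = (1 + |Γ_s|)/(1 − |Γ_s|)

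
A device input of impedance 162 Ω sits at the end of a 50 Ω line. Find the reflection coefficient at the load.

Γ = 0.528

Γ = (Z_L − Z_0)/(Z_L + Z_0) = (162 − 50)/(162 + 50) = 112/212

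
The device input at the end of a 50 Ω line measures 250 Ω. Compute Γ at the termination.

Γ = 0.667

Γ = (Z_L − Z_0)/(Z_L + Z_0) = (250 − 50)/(250 + 50) = 200/300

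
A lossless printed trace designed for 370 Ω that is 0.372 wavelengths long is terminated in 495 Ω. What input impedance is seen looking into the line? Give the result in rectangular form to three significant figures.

Z_in ≈ 351 + j104 Ω

βl = 2π × 0.372 = 134°
tan(βl) = tan(134°) = -1.04
Z_in = Z_0·(Z_L + jZ_0·tanβl)/(Z_0 + jZ_L·tanβl)
     = 370·(495 − j384)/(370 − j514)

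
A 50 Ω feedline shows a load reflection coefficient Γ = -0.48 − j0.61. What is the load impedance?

Z_L ≈ 7.76 − j23.8 Ω

Z_L = Z_0·(1 + Γ)/(1 − Γ) = 50·(0.52 − j0.61)/(1.48 + j0.61)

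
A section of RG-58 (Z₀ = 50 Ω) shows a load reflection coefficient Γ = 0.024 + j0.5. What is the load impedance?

Z_L = Z_0·(1 + Γ)/(1 − Γ) = 50·(1.02 + j0.5)/(0.976 − j0.5)

Z_L ≈ 31.2 + j41.6 Ω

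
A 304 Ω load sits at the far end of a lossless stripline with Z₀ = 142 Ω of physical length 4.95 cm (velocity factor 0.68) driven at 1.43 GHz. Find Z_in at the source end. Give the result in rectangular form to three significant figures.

Z_in ≈ 89.2 + j70 Ω

λ = v/f = 0.68·c / 1.43 GHz = 0.143 m
βl = 2π·l/λ = 2π × 0.347 = 125°
tan(βl) = tan(125°) = -1.43
Z_in = Z_0·(Z_L + jZ_0·tanβl)/(Z_0 + jZ_L·tanβl)
     = 142·(304 − j203)/(142 − j436)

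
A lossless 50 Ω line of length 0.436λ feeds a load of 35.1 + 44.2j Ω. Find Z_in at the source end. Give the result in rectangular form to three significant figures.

βl = 2π × 0.436 = 157°
tan(βl) = tan(157°) = -0.425
Z_in = Z_0·(Z_L + jZ_0·tanβl)/(Z_0 + jZ_L·tanβl)
     = 50·(35.1 + j22.9)/(68.8 − j14.9)

Z_in ≈ 20.9 + j21.2 Ω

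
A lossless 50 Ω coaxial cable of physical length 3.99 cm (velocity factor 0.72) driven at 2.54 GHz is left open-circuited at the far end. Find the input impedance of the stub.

Z_in ≈ +j255 Ω

λ = v/f = 0.72·c / 2.54 GHz = 0.085 m
βl = 2π·l/λ = 2π × 0.469 = 169°
tan(βl) = -0.196
For an open-circuited stub, Z_in = −jZ_0·cot(βl) = −jZ_0/tan(βl)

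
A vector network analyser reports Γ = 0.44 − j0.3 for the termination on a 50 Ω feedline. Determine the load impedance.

Z_L = Z_0·(1 + Γ)/(1 − Γ) = 50·(1.44 − j0.3)/(0.56 + j0.3)

Z_L ≈ 88.8 − j74.3 Ω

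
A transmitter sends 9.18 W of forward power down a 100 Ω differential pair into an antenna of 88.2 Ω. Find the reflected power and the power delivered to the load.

Γ = (88.2 − 100)/(88.2 + 100) = -0.0627
|Γ|² = 0.00393
P_refl = |Γ|²·P_inc = 0.0361 W, P_del = (1 − |Γ|²)·P_inc = 9.14 W

P_reflected ≈ 0.0361 W; P_delivered ≈ 9.14 W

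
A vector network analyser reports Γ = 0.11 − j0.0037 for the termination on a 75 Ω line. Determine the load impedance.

Z_L ≈ 93.5 − j0.701 Ω

Z_L = Z_0·(1 + Γ)/(1 − Γ) = 75·(1.11 − j0.0037)/(0.89 + j0.0037)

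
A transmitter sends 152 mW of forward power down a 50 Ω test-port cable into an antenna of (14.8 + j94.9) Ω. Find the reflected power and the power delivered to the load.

P_reflected ≈ 118 mW; P_delivered ≈ 34.1 mW

|Γ| = |(-35.2 + j94.9)/(64.8 + j94.9)| = 0.881
|Γ|² = 0.776
P_refl = |Γ|²·P_inc = 118 mW, P_del = (1 − |Γ|²)·P_inc = 34.1 mW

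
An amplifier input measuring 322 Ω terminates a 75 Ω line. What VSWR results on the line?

VSWR ≈ 4.29

For a purely resistive load, VSWR = R_L/Z_0 or Z_0/R_L (whichever > 1) = 322/75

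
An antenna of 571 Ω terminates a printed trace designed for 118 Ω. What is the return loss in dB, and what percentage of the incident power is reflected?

RL ≈ 3.64 dB; 43.2% of incident power reflected

Γ = (571 − 118)/(571 + 118) = 0.657
RL = −20·log₁₀(0.657) = 3.64 dB
P_refl/P_inc = |Γ|² = 0.432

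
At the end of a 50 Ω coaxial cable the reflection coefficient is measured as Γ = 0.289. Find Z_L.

Z_L = Z_0·(1 + Γ)/(1 − Γ) = 50·(1.29)/(0.711)

Z_L ≈ 90.6 Ω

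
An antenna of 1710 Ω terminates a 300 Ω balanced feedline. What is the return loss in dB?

Γ = (1710 − 300)/(1710 + 300) = 0.701
RL = −20·log₁₀|Γ| = −20·log₁₀(0.701)

RL ≈ 3.08 dB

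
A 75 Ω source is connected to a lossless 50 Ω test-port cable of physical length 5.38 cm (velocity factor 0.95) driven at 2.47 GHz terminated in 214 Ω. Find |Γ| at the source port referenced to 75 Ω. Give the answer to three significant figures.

|Γ| ≈ 0.503

λ = v/f = 0.95·c / 2.47 GHz = 0.115 m
βl = 2π·l/λ = 2π × 0.466 = 168°
tan(βl) = -0.215
Z_in = Z_0·(Z_L + jZ_0·tanβl)/(Z_0 + jZ_L·tanβl) = 121 + j101 Ω
Γ_s = (Z_in − Z_s)/(Z_in + Z_s) = (46.1 + j101)/(196 + j101), |Γ_s| = 0.503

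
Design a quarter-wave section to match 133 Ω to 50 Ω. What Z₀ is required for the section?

Z_qwt = √(Z_0·R_L) = √(50 × 133) = √6650

Z_qwt ≈ 81.5 Ω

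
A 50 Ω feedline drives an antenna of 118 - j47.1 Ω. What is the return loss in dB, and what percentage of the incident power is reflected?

RL ≈ 6.48 dB; 22.5% of incident power reflected

Γ = (68 − j47.1)/(168 − j47.1), |Γ| = 0.474
RL = −20·log₁₀(0.474) = 6.48 dB
P_refl/P_inc = |Γ|² = 0.225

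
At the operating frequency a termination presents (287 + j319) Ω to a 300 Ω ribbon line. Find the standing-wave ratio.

Γ = (Z_L − Z_0)/(Z_L + Z_0) = (-13 + j319)/(587 + j319)
|Γ| = 319/668 = 0.478
VSWR = (1 + |Γ|)/(1 − |Γ|) = 1.48/0.522

VSWR ≈ 2.83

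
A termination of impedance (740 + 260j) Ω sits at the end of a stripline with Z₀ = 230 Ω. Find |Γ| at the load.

Γ = (Z_L − Z_0)/(Z_L + Z_0) = (510 + j260)/(970 + j260)
|Γ| = 572/1000

|Γ| ≈ 0.57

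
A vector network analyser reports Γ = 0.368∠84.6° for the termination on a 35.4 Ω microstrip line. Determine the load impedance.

Z_L ≈ 28.7 + j24.3 Ω

Z_L = Z_0·(1 + Γ)/(1 − Γ) = 35.4·(1.03 + j0.366)/(0.965 − j0.366)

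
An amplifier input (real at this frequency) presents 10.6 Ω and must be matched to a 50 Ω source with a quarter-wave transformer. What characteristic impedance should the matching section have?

Z_qwt ≈ 23 Ω

Z_qwt = √(Z_0·R_L) = √(50 × 10.6) = √530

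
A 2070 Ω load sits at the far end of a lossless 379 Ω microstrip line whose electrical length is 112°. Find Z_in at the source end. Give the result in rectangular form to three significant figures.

Z_in ≈ 80.3 + j147 Ω

tan(βl) = tan(112°) = -2.48
Z_in = Z_0·(Z_L + jZ_0·tanβl)/(Z_0 + jZ_L·tanβl)
     = 379·(2070 − j938)/(379 − j5120)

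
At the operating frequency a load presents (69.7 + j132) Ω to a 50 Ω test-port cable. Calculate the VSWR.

Γ = (Z_L − Z_0)/(Z_L + Z_0) = (19.7 + j132)/(119.7 + j132)
|Γ| = 133/178 = 0.749
VSWR = (1 + |Γ|)/(1 − |Γ|) = 1.75/0.251

VSWR ≈ 6.97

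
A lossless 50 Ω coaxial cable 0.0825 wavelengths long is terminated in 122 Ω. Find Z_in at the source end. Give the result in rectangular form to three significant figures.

Z_in ≈ 55.1 − j48.1 Ω

βl = 2π × 0.0825 = 29.7°
tan(βl) = tan(29.7°) = 0.57
Z_in = Z_0·(Z_L + jZ_0·tanβl)/(Z_0 + jZ_L·tanβl)
     = 50·(122 + j28.5)/(50 + j69.6)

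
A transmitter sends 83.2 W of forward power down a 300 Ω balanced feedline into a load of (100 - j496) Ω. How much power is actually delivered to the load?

P_delivered ≈ 24.6 W

|Γ| = |(-200 − j496)/(400 − j496)| = 0.839
|Γ|² = 0.704
P_refl = |Γ|²·P_inc = 58.6 W, P_del = (1 − |Γ|²)·P_inc = 24.6 W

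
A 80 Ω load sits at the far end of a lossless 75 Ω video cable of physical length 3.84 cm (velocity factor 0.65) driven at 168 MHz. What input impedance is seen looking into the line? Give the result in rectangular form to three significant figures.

λ = v/f = 0.65·c / 168 MHz = 1.16 m
βl = 2π·l/λ = 2π × 0.0331 = 11.9°
tan(βl) = tan(11.9°) = 0.211
Z_in = Z_0·(Z_L + jZ_0·tanβl)/(Z_0 + jZ_L·tanβl)
     = 75·(80 + j15.8)/(75 + j16.9)

Z_in ≈ 79.5 − j2.07 Ω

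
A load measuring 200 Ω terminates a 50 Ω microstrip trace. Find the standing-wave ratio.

Γ = (200 − 50)/(200 + 50) = 0.6
VSWR = (1 + 0.6)/(1 − 0.6)

VSWR ≈ 4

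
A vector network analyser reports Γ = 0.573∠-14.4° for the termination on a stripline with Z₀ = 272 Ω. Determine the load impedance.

Z_L ≈ 837 − j355 Ω

Z_L = Z_0·(1 + Γ)/(1 − Γ) = 272·(1.55 − j0.142)/(0.445 + j0.142)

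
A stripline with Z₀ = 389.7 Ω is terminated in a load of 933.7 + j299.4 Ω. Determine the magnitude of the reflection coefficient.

Γ = (Z_L − Z_0)/(Z_L + Z_0) = (544 + j299.4)/(1323 + j299.4)
|Γ| = 621/1360

|Γ| ≈ 0.458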